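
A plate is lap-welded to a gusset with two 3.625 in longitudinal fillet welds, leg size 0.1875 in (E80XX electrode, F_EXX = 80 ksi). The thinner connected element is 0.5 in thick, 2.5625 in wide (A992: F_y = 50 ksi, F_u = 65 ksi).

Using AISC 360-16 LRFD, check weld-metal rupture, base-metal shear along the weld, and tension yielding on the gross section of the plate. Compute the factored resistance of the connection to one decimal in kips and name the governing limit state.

34.6 kips (weld metal governs)

Weld metal: throat = 0.707×0.1875 = 0.13256 in, L = 2×3.625 = 7.25 in. φR_n = 0.75 × 0.6 × 80 × 0.13256 × 7.25 = 34.6 kips.
Base metal shear (0.5 in plate): yield φR_n = 1.0×0.6×50×0.5×7.25 = 108.8 kips; rupture φR_n = 0.75×0.6×65×0.5×7.25 = 106.0 kips; take 106.0 kips (rupture).
Tension yield (gross): A_g = 2.5625×0.5 = 1.2813 in². φR_n = 0.90 × 50 × 1.2813 = 57.7 kips.
Governing: min(34.6, 106.0, 57.7) = 34.6 kips → weld metal.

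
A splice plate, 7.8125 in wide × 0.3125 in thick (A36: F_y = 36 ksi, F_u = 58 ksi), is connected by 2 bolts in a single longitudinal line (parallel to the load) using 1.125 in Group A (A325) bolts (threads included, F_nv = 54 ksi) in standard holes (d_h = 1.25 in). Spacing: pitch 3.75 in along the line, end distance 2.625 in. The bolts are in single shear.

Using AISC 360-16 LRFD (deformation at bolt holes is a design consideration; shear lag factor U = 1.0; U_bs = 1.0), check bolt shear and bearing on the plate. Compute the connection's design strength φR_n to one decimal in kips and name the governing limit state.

69.3 kips (bearing governs)

Bolt shear: A_b = π(1.125)²/4 = 0.99402 in². φR_n = 0.75 × 54 × 0.99402 × 2 × 1 = 80.5 kips.
Bearing (0.3125 in plate, F_u = 58 ksi): end bolts L_c = 2.625 − 1.25/2 = 2, R_n = min(1.2×2×0.3125×58, 2.4×1.125×0.3125×58) = 43.5 kips/bolt; interior L_c = 3.75 − 1.25 = 2.5, R_n = 48.938 kips/bolt. φR_n = 0.75 × (1×43.5 + 1×48.938) = 69.3 kips.
Governing: min(80.5, 69.3) = 69.3 kips → bearing.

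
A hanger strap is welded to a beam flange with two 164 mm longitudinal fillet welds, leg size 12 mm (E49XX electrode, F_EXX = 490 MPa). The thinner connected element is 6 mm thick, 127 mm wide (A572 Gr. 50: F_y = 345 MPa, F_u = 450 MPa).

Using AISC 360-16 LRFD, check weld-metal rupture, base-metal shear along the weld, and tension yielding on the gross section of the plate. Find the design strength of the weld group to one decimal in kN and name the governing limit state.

Weld metal: throat = 0.707×12 = 8.484 mm, L = 2×164 = 328 mm. φR_n = 0.75 × 0.6 × 490 × 8.484 × 328 = 613.6 kN.
Base metal shear (6 mm plate): yield φR_n = 1.0×0.6×345×6×328 = 407.4 kN; rupture φR_n = 0.75×0.6×450×6×328 = 398.5 kN; take 398.5 kN (rupture).
Tension yield (gross): A_g = 127×6 = 762 mm². φR_n = 0.90 × 345 × 762 = 236.6 kN.
Governing: min(613.6, 398.5, 236.6) = 236.6 kN → gross-section yield.

236.6 kN (gross-section yield governs)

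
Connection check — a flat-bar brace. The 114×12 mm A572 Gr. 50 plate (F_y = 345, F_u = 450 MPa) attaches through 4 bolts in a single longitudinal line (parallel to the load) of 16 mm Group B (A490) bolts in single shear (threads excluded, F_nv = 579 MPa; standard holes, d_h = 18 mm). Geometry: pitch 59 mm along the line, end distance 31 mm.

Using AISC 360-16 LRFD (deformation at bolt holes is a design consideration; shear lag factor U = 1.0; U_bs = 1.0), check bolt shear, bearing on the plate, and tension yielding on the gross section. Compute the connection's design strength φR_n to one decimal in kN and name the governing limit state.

Bolt shear: A_b = π(16)²/4 = 201.06 mm². φR_n = 0.75 × 579 × 201.06 × 4 × 1 = 349.2 kN.
Bearing (12 mm plate, F_u = 450 MPa): end bolts L_c = 31 − 18/2 = 22, R_n = min(1.2×22×12×450, 2.4×16×12×450) = 142.56 kN/bolt; interior L_c = 59 − 18 = 41, R_n = 207.36 kN/bolt. φR_n = 0.75 × (1×142.56 + 3×207.36) = 573.5 kN.
Tension yield (gross): A_g = 114×12 = 1368 mm². φR_n = 0.90 × 345 × 1368 = 424.8 kN.
Governing: min(349.2, 573.5, 424.8) = 349.2 kN → bolt shear.

349.2 kN (bolt shear governs)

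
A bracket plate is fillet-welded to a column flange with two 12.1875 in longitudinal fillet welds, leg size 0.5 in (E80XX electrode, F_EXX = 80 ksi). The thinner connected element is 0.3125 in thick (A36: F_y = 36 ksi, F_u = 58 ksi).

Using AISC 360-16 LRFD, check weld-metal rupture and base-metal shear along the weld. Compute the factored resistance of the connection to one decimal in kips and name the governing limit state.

164.5 kips (base-metal shear governs)

Weld metal: throat = 0.707×0.5 = 0.3535 in, L = 2×12.1875 = 24.375 in. φR_n = 0.75 × 0.6 × 80 × 0.3535 × 24.375 = 310.2 kips.
Base metal shear (0.3125 in plate): yield φR_n = 1.0×0.6×36×0.3125×24.375 = 164.5 kips; rupture φR_n = 0.75×0.6×58×0.3125×24.375 = 198.8 kips; take 164.5 kips (yield).
Governing: min(310.2, 164.5) = 164.5 kips → base-metal shear.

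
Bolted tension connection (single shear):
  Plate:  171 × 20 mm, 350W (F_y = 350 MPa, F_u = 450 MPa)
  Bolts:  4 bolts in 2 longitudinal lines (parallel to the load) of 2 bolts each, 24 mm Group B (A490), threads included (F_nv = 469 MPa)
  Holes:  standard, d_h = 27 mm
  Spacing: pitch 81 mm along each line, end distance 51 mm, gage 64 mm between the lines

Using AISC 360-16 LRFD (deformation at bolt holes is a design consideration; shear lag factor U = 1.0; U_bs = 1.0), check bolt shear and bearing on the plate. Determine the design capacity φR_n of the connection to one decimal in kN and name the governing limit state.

Bolt shear: A_b = π(24)²/4 = 452.39 mm². φR_n = 0.75 × 469 × 452.39 × 4 × 1 = 636.5 kN.
Bearing (20 mm plate, F_u = 450 MPa): end bolts L_c = 51 − 27/2 = 37.5, R_n = min(1.2×37.5×20×450, 2.4×24×20×450) = 405 kN/bolt; interior L_c = 81 − 27 = 54, R_n = 518.4 kN/bolt. φR_n = 0.75 × (2×405 + 2×518.4) = 1385.1 kN.
Governing: min(636.5, 1385.1) = 636.5 kN → bolt shear.

636.5 kN (bolt shear governs)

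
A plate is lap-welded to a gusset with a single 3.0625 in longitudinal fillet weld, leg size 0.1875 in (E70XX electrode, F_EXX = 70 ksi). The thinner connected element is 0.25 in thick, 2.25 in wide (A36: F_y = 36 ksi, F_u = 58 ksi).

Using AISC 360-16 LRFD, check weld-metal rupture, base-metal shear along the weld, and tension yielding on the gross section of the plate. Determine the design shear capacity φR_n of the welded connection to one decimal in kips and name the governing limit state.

Weld metal: throat = 0.707×0.1875 = 0.13256 in, L = 3.0625 in. φR_n = 0.75 × 0.6 × 70 × 0.13256 × 3.0625 = 12.8 kips.
Base metal shear (0.25 in plate): yield φR_n = 1.0×0.6×36×0.25×3.0625 = 16.5 kips; rupture φR_n = 0.75×0.6×58×0.25×3.0625 = 20.0 kips; take 16.5 kips (yield).
Tension yield (gross): A_g = 2.25×0.25 = 0.5625 in². φR_n = 0.90 × 36 × 0.5625 = 18.2 kips.
Governing: min(12.8, 16.5, 18.2) = 12.8 kips → weld metal.

12.8 kips (weld metal governs)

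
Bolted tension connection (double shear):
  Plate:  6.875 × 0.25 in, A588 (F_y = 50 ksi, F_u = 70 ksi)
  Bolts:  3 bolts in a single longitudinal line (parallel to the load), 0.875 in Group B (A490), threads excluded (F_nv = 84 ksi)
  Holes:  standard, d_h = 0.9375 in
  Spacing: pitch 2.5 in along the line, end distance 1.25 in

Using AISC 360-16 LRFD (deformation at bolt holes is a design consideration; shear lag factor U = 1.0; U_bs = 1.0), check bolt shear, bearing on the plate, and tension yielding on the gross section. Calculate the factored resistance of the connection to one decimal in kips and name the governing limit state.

61.5 kips (bearing governs)

Bolt shear: A_b = π(0.875)²/4 = 0.60132 in². φR_n = 0.75 × 84 × 0.60132 × 3 × 2 = 227.3 kips.
Bearing (0.25 in plate, F_u = 70 ksi): end bolts L_c = 1.25 − 0.9375/2 = 0.78125, R_n = min(1.2×0.78125×0.25×70, 2.4×0.875×0.25×70) = 16.406 kips/bolt; interior L_c = 2.5 − 0.9375 = 1.5625, R_n = 32.813 kips/bolt. φR_n = 0.75 × (1×16.406 + 2×32.813) = 61.5 kips.
Tension yield (gross): A_g = 6.875×0.25 = 1.7188 in². φR_n = 0.90 × 50 × 1.7188 = 77.3 kips.
Governing: min(227.3, 61.5, 77.3) = 61.5 kips → bearing.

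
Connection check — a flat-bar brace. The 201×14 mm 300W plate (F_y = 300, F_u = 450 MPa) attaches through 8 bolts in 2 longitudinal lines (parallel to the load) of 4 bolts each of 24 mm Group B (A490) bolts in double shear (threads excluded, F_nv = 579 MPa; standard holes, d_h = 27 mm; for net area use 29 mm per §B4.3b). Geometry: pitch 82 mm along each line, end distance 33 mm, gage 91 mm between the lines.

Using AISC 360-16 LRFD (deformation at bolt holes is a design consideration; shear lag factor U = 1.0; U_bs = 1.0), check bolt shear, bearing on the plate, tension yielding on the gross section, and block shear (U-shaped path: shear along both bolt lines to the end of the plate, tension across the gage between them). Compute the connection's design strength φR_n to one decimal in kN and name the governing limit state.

759.8 kN (gross-section yield governs)

Bolt shear: A_b = π(24)²/4 = 452.39 mm². φR_n = 0.75 × 579 × 452.39 × 8 × 2 = 3143.2 kN.
Bearing (14 mm plate, F_u = 450 MPa): end bolts L_c = 33 − 27/2 = 19.5, R_n = min(1.2×19.5×14×450, 2.4×24×14×450) = 147.42 kN/bolt; interior L_c = 82 − 27 = 55, R_n = 362.88 kN/bolt. φR_n = 0.75 × (2×147.42 + 6×362.88) = 1854.1 kN.
Tension yield (gross): A_g = 201×14 = 2814 mm². φR_n = 0.90 × 300 × 2814 = 759.8 kN.
Block shear: shear path 2×[33+3×82] = 2×279 mm, A_gv = 7812, A_nv = 2×(279 − 3.5×29)×14 = 4970 mm²; tension across gage: (91 − 1×29)×14 = 868 mm². R_n = min(0.6×450×4970, 0.6×300×7812) + 1.0×450×868 = min(1341.9, 1406.2) + 390.6 = 1732.5 kN. φR_n = 0.75 × 1732.5 = 1299.4 kN.
Governing: min(3143.2, 1854.1, 759.8, 1299.4) = 759.8 kN → gross-section yield.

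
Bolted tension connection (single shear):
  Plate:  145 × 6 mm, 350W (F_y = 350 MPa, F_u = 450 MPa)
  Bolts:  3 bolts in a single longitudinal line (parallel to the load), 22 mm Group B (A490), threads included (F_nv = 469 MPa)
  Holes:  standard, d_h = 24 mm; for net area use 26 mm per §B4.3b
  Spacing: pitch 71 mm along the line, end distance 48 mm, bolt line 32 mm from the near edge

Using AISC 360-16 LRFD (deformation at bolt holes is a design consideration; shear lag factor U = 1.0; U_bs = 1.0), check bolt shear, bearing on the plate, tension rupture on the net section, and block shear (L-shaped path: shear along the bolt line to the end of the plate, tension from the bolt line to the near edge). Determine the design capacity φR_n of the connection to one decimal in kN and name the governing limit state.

190.4 kN (block shear governs)

Bolt shear: A_b = π(22)²/4 = 380.13 mm². φR_n = 0.75 × 469 × 380.13 × 3 × 1 = 401.1 kN.
Bearing (6 mm plate, F_u = 450 MPa): end bolts L_c = 48 − 24/2 = 36, R_n = min(1.2×36×6×450, 2.4×22×6×450) = 116.64 kN/bolt; interior L_c = 71 − 24 = 47, R_n = 142.56 kN/bolt. φR_n = 0.75 × (1×116.64 + 2×142.56) = 301.3 kN.
Tension rupture (net): A_n = (145 − 1×26)×6 = 714 mm² (U = 1.0, A_e = A_n). φR_n = 0.75 × 450 × 714 = 241.0 kN.
Block shear: shear path 1×[48+2×71] = 1×190 mm, A_gv = 1140, A_nv = 1×(190 − 2.5×26)×6 = 750 mm²; tension to near edge: (32 − 0.5×26)×6 = 114 mm². R_n = min(0.6×450×750, 0.6×350×1140) + 1.0×450×114 = min(202.5, 239.4) + 51.3 = 253.8 kN. φR_n = 0.75 × 253.8 = 190.4 kN.
Governing: min(401.1, 301.3, 241.0, 190.4) = 190.4 kN → block shear.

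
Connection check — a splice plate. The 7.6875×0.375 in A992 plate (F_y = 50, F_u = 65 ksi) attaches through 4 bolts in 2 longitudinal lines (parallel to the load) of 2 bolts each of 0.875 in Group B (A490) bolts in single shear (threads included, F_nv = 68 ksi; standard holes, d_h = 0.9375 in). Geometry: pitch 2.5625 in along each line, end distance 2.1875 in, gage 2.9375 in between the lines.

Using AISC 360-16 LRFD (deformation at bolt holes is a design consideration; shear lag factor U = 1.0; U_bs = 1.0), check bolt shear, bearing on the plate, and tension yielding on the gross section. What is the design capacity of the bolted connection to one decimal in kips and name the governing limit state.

Bolt shear: A_b = π(0.875)²/4 = 0.60132 in². φR_n = 0.75 × 68 × 0.60132 × 4 × 1 = 122.7 kips.
Bearing (0.375 in plate, F_u = 65 ksi): end bolts L_c = 2.1875 − 0.9375/2 = 1.71875, R_n = min(1.2×1.71875×0.375×65, 2.4×0.875×0.375×65) = 50.273 kips/bolt; interior L_c = 2.5625 − 0.9375 = 1.625, R_n = 47.531 kips/bolt. φR_n = 0.75 × (2×50.273 + 2×47.531) = 146.7 kips.
Tension yield (gross): A_g = 7.6875×0.375 = 2.8828 in². φR_n = 0.90 × 50 × 2.8828 = 129.7 kips.
Governing: min(122.7, 146.7, 129.7) = 122.7 kips → bolt shear.

122.7 kips (bolt shear governs)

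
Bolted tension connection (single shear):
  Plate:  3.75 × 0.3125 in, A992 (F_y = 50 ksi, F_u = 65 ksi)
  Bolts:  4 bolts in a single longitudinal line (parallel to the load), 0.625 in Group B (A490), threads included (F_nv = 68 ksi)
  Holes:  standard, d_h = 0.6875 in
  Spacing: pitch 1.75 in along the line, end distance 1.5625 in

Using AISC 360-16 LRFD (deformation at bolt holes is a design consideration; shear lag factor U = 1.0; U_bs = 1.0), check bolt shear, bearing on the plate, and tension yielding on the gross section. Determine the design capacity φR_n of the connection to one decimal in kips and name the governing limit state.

52.7 kips (gross-section yield governs)

Bolt shear: A_b = π(0.625)²/4 = 0.3068 in². φR_n = 0.75 × 68 × 0.3068 × 4 × 1 = 62.6 kips.
Bearing (0.3125 in plate, F_u = 65 ksi): end bolts L_c = 1.5625 − 0.6875/2 = 1.21875, R_n = min(1.2×1.21875×0.3125×65, 2.4×0.625×0.3125×65) = 29.707 kips/bolt; interior L_c = 1.75 − 0.6875 = 1.0625, R_n = 25.898 kips/bolt. φR_n = 0.75 × (1×29.707 + 3×25.898) = 80.6 kips.
Tension yield (gross): A_g = 3.75×0.3125 = 1.1719 in². φR_n = 0.90 × 50 × 1.1719 = 52.7 kips.
Governing: min(62.6, 80.6, 52.7) = 52.7 kips → gross-section yield.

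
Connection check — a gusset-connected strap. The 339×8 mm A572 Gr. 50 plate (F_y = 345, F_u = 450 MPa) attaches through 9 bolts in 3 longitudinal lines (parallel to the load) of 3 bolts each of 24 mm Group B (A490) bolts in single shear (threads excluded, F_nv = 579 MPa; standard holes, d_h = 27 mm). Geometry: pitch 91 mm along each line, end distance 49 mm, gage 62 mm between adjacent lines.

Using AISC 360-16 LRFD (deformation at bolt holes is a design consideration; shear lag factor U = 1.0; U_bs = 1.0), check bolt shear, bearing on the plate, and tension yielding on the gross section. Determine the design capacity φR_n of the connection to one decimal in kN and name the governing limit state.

Bolt shear: A_b = π(24)²/4 = 452.39 mm². φR_n = 0.75 × 579 × 452.39 × 9 × 1 = 1768.1 kN.
Bearing (8 mm plate, F_u = 450 MPa): end bolts L_c = 49 − 27/2 = 35.5, R_n = min(1.2×35.5×8×450, 2.4×24×8×450) = 153.36 kN/bolt; interior L_c = 91 − 27 = 64, R_n = 207.36 kN/bolt. φR_n = 0.75 × (3×153.36 + 6×207.36) = 1278.2 kN.
Tension yield (gross): A_g = 339×8 = 2712 mm². φR_n = 0.90 × 345 × 2712 = 842.1 kN.
Governing: min(1768.1, 1278.2, 842.1) = 842.1 kN → gross-section yield.

842.1 kN (gross-section yield governs)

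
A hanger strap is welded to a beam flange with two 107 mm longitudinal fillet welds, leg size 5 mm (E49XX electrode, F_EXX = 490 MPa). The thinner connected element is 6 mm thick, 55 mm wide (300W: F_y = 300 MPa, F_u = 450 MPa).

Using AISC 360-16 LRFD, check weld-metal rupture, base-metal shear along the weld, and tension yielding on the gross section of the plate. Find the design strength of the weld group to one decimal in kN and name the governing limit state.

Weld metal: throat = 0.707×5 = 3.535 mm, L = 2×107 = 214 mm. φR_n = 0.75 × 0.6 × 490 × 3.535 × 214 = 166.8 kN.
Base metal shear (6 mm plate): yield φR_n = 1.0×0.6×300×6×214 = 231.1 kN; rupture φR_n = 0.75×0.6×450×6×214 = 260.0 kN; take 231.1 kN (yield).
Tension yield (gross): A_g = 55×6 = 330 mm². φR_n = 0.90 × 300 × 330 = 89.1 kN.
Governing: min(166.8, 231.1, 89.1) = 89.1 kN → gross-section yield.

89.1 kN (gross-section yield governs)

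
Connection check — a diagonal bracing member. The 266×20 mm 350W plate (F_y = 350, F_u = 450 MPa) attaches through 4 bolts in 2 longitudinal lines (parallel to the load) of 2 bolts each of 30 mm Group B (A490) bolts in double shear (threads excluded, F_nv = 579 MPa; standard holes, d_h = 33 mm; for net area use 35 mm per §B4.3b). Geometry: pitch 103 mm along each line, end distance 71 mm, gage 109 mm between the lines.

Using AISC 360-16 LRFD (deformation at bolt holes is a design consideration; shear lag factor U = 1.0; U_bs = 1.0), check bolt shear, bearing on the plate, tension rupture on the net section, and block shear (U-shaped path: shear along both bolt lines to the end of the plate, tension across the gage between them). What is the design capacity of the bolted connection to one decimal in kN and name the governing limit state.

1323.0 kN (net-section rupture governs)

Bolt shear: A_b = π(30)²/4 = 706.86 mm². φR_n = 0.75 × 579 × 706.86 × 4 × 2 = 2455.6 kN.
Bearing (20 mm plate, F_u = 450 MPa): end bolts L_c = 71 − 33/2 = 54.5, R_n = min(1.2×54.5×20×450, 2.4×30×20×450) = 588.6 kN/bolt; interior L_c = 103 − 33 = 70, R_n = 648 kN/bolt. φR_n = 0.75 × (2×588.6 + 2×648) = 1854.9 kN.
Tension rupture (net): A_n = (266 − 2×35)×20 = 3920 mm² (U = 1.0, A_e = A_n). φR_n = 0.75 × 450 × 3920 = 1323.0 kN.
Block shear: shear path 2×[71+1×103] = 2×174 mm, A_gv = 6960, A_nv = 2×(174 − 1.5×35)×20 = 4860 mm²; tension across gage: (109 − 1×35)×20 = 1480 mm². R_n = min(0.6×450×4860, 0.6×350×6960) + 1.0×450×1480 = min(1312.2, 1461.6) + 666 = 1978.2 kN. φR_n = 0.75 × 1978.2 = 1483.7 kN.
Governing: min(2455.6, 1854.9, 1323.0, 1483.7) = 1323.0 kN → net-section rupture.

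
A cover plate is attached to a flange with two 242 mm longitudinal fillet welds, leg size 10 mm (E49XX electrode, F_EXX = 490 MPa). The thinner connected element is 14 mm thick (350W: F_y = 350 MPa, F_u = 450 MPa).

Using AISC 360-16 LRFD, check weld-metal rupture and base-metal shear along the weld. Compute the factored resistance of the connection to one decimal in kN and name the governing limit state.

754.5 kN (weld metal governs)

Weld metal: throat = 0.707×10 = 7.07 mm, L = 2×242 = 484 mm. φR_n = 0.75 × 0.6 × 490 × 7.07 × 484 = 754.5 kN.
Base metal shear (14 mm plate): yield φR_n = 1.0×0.6×350×14×484 = 1423.0 kN; rupture φR_n = 0.75×0.6×450×14×484 = 1372.1 kN; take 1372.1 kN (rupture).
Governing: min(754.5, 1372.1) = 754.5 kN → weld metal.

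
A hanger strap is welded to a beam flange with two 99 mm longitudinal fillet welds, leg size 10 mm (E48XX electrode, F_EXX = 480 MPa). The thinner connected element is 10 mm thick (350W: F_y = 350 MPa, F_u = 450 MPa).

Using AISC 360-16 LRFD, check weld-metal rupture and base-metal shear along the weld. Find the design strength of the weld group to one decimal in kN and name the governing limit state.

302.4 kN (weld metal governs)

Weld metal: throat = 0.707×10 = 7.07 mm, L = 2×99 = 198 mm. φR_n = 0.75 × 0.6 × 480 × 7.07 × 198 = 302.4 kN.
Base metal shear (10 mm plate): yield φR_n = 1.0×0.6×350×10×198 = 415.8 kN; rupture φR_n = 0.75×0.6×450×10×198 = 401.0 kN; take 401.0 kN (rupture).
Governing: min(302.4, 401.0) = 302.4 kN → weld metal.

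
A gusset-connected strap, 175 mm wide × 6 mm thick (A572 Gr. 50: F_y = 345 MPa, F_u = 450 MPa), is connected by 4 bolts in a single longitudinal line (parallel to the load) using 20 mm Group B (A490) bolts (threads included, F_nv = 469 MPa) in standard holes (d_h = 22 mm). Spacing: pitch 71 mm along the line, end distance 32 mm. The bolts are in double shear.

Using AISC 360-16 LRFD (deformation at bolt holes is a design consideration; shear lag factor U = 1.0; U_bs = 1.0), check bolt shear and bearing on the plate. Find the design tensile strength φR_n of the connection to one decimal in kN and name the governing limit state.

342.6 kN (bearing governs)

Bolt shear: A_b = π(20)²/4 = 314.16 mm². φR_n = 0.75 × 469 × 314.16 × 4 × 2 = 884.0 kN.
Bearing (6 mm plate, F_u = 450 MPa): end bolts L_c = 32 − 22/2 = 21, R_n = min(1.2×21×6×450, 2.4×20×6×450) = 68.04 kN/bolt; interior L_c = 71 − 22 = 49, R_n = 129.6 kN/bolt. φR_n = 0.75 × (1×68.04 + 3×129.6) = 342.6 kN.
Governing: min(884.0, 342.6) = 342.6 kN → bearing.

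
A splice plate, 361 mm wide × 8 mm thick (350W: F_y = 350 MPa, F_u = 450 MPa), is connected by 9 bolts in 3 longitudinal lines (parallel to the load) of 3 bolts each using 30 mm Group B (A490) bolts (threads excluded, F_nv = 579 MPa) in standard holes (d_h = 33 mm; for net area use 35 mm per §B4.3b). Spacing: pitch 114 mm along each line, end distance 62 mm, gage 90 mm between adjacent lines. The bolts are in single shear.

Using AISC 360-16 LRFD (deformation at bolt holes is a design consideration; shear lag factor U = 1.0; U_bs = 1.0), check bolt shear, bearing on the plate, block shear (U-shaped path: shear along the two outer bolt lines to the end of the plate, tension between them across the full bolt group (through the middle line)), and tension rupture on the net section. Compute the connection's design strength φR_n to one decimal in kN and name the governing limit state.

691.2 kN (net-section rupture governs)

Bolt shear: A_b = π(30)²/4 = 706.86 mm². φR_n = 0.75 × 579 × 706.86 × 9 × 1 = 2762.6 kN.
Bearing (8 mm plate, F_u = 450 MPa): end bolts L_c = 62 − 33/2 = 45.5, R_n = min(1.2×45.5×8×450, 2.4×30×8×450) = 196.56 kN/bolt; interior L_c = 114 − 33 = 81, R_n = 259.2 kN/bolt. φR_n = 0.75 × (3×196.56 + 6×259.2) = 1608.7 kN.
Block shear: shear path 2×[62+2×114] = 2×290 mm, A_gv = 4640, A_nv = 2×(290 − 2.5×35)×8 = 3240 mm²; tension across gage: (180 − 2×35)×8 = 880 mm². R_n = min(0.6×450×3240, 0.6×350×4640) + 1.0×450×880 = min(874.8, 974.4) + 396 = 1270.8 kN. φR_n = 0.75 × 1270.8 = 953.1 kN.
Tension rupture (net): A_n = (361 − 3×35)×8 = 2048 mm² (U = 1.0, A_e = A_n). φR_n = 0.75 × 450 × 2048 = 691.2 kN.
Governing: min(2762.6, 1608.7, 953.1, 691.2) = 691.2 kN → net-section rupture.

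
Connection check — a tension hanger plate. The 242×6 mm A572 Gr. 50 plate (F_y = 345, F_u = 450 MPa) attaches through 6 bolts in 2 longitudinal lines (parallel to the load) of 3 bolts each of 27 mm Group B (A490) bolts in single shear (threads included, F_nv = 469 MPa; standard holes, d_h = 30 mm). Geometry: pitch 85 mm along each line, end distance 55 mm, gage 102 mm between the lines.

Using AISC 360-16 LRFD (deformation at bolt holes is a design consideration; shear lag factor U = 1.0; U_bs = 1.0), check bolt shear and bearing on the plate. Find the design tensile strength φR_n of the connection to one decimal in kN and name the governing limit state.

Bolt shear: A_b = π(27)²/4 = 572.56 mm². φR_n = 0.75 × 469 × 572.56 × 6 × 1 = 1208.4 kN.
Bearing (6 mm plate, F_u = 450 MPa): end bolts L_c = 55 − 30/2 = 40, R_n = min(1.2×40×6×450, 2.4×27×6×450) = 129.6 kN/bolt; interior L_c = 85 − 30 = 55, R_n = 174.96 kN/bolt. φR_n = 0.75 × (2×129.6 + 4×174.96) = 719.3 kN.
Governing: min(1208.4, 719.3) = 719.3 kN → bearing.

719.3 kN (bearing governs)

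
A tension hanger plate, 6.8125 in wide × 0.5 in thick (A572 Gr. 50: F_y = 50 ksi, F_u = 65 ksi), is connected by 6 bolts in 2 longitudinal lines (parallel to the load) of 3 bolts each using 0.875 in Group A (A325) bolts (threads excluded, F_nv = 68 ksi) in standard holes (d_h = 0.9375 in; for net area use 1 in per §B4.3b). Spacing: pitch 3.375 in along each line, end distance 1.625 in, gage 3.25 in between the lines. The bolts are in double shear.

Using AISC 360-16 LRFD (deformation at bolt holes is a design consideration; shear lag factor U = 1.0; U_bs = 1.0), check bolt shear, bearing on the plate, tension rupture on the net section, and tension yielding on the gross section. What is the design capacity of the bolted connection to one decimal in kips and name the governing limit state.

117.3 kips (net-section rupture governs)

Bolt shear: A_b = π(0.875)²/4 = 0.60132 in². φR_n = 0.75 × 68 × 0.60132 × 6 × 2 = 368.0 kips.
Bearing (0.5 in plate, F_u = 65 ksi): end bolts L_c = 1.625 − 0.9375/2 = 1.15625, R_n = min(1.2×1.15625×0.5×65, 2.4×0.875×0.5×65) = 45.094 kips/bolt; interior L_c = 3.375 − 0.9375 = 2.4375, R_n = 68.25 kips/bolt. φR_n = 0.75 × (2×45.094 + 4×68.25) = 272.4 kips.
Tension rupture (net): A_n = (6.8125 − 2×1)×0.5 = 2.4063 in² (U = 1.0, A_e = A_n). φR_n = 0.75 × 65 × 2.4063 = 117.3 kips.
Tension yield (gross): A_g = 6.8125×0.5 = 3.4063 in². φR_n = 0.90 × 50 × 3.4063 = 153.3 kips.
Governing: min(368.0, 272.4, 117.3, 153.3) = 117.3 kips → net-section rupture.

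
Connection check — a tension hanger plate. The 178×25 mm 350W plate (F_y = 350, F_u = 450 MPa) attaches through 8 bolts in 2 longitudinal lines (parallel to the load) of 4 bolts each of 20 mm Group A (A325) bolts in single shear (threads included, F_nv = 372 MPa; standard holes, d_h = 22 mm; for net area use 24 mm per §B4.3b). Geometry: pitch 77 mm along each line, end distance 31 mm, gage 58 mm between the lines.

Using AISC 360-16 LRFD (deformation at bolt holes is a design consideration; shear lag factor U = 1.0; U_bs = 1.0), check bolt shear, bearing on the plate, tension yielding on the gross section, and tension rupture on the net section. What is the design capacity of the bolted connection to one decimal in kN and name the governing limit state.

701.2 kN (bolt shear governs)

Bolt shear: A_b = π(20)²/4 = 314.16 mm². φR_n = 0.75 × 372 × 314.16 × 8 × 1 = 701.2 kN.
Bearing (25 mm plate, F_u = 450 MPa): end bolts L_c = 31 − 22/2 = 20, R_n = min(1.2×20×25×450, 2.4×20×25×450) = 270 kN/bolt; interior L_c = 77 − 22 = 55, R_n = 540 kN/bolt. φR_n = 0.75 × (2×270 + 6×540) = 2835.0 kN.
Tension yield (gross): A_g = 178×25 = 4450 mm². φR_n = 0.90 × 350 × 4450 = 1401.8 kN.
Tension rupture (net): A_n = (178 − 2×24)×25 = 3250 mm² (U = 1.0, A_e = A_n). φR_n = 0.75 × 450 × 3250 = 1096.9 kN.
Governing: min(701.2, 2835.0, 1401.8, 1096.9) = 701.2 kN → bolt shear.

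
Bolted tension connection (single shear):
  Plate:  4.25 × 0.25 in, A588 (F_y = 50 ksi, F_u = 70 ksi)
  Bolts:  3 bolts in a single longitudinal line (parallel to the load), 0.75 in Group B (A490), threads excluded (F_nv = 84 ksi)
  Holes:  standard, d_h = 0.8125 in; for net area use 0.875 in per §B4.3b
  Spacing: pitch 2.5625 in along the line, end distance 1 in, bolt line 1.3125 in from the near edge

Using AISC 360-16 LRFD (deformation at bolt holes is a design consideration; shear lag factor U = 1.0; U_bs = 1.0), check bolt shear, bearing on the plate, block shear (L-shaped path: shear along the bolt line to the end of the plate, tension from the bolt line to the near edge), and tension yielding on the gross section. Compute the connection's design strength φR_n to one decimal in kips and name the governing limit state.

Bolt shear: A_b = π(0.75)²/4 = 0.44179 in². φR_n = 0.75 × 84 × 0.44179 × 3 × 1 = 83.5 kips.
Bearing (0.25 in plate, F_u = 70 ksi): end bolts L_c = 1 − 0.8125/2 = 0.59375, R_n = min(1.2×0.59375×0.25×70, 2.4×0.75×0.25×70) = 12.469 kips/bolt; interior L_c = 2.5625 − 0.8125 = 1.75, R_n = 31.5 kips/bolt. φR_n = 0.75 × (1×12.469 + 2×31.5) = 56.6 kips.
Block shear: shear path 1×[1+2×2.5625] = 1×6.125 in, A_gv = 1.5313, A_nv = 1×(6.125 − 2.5×0.875)×0.25 = 0.98438 in²; tension to near edge: (1.3125 − 0.5×0.875)×0.25 = 0.21875 in². R_n = min(0.6×70×0.98438, 0.6×50×1.5313) + 1.0×70×0.21875 = min(41.344, 45.939) + 15.313 = 56.657 kips. φR_n = 0.75 × 56.657 = 42.5 kips.
Tension yield (gross): A_g = 4.25×0.25 = 1.0625 in². φR_n = 0.90 × 50 × 1.0625 = 47.8 kips.
Governing: min(83.5, 56.6, 42.5, 47.8) = 42.5 kips → block shear.

42.5 kips (block shear governs)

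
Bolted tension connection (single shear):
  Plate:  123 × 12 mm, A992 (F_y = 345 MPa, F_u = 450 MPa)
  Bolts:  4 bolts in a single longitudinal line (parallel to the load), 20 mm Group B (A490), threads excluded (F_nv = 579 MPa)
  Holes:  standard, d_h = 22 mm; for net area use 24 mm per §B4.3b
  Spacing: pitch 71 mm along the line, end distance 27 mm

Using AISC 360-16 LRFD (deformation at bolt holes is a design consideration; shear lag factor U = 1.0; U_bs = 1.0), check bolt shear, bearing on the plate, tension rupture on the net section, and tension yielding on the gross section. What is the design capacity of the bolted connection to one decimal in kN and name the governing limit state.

401.0 kN (net-section rupture governs)

Bolt shear: A_b = π(20)²/4 = 314.16 mm². φR_n = 0.75 × 579 × 314.16 × 4 × 1 = 545.7 kN.
Bearing (12 mm plate, F_u = 450 MPa): end bolts L_c = 27 − 22/2 = 16, R_n = min(1.2×16×12×450, 2.4×20×12×450) = 103.68 kN/bolt; interior L_c = 71 − 22 = 49, R_n = 259.2 kN/bolt. φR_n = 0.75 × (1×103.68 + 3×259.2) = 661.0 kN.
Tension rupture (net): A_n = (123 − 1×24)×12 = 1188 mm² (U = 1.0, A_e = A_n). φR_n = 0.75 × 450 × 1188 = 401.0 kN.
Tension yield (gross): A_g = 123×12 = 1476 mm². φR_n = 0.90 × 345 × 1476 = 458.3 kN.
Governing: min(545.7, 661.0, 401.0, 458.3) = 401.0 kN → net-section rupture.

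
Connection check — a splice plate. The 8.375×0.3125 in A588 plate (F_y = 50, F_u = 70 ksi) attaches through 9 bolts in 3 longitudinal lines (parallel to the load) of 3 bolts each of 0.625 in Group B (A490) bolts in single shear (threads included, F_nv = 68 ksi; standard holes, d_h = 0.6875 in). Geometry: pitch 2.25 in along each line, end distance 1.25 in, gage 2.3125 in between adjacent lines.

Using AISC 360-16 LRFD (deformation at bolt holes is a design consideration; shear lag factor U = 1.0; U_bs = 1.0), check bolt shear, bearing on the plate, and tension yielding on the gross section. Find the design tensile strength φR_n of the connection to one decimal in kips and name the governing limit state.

Bolt shear: A_b = π(0.625)²/4 = 0.3068 in². φR_n = 0.75 × 68 × 0.3068 × 9 × 1 = 140.8 kips.
Bearing (0.3125 in plate, F_u = 70 ksi): end bolts L_c = 1.25 − 0.6875/2 = 0.90625, R_n = min(1.2×0.90625×0.3125×70, 2.4×0.625×0.3125×70) = 23.789 kips/bolt; interior L_c = 2.25 − 0.6875 = 1.5625, R_n = 32.813 kips/bolt. φR_n = 0.75 × (3×23.789 + 6×32.813) = 201.2 kips.
Tension yield (gross): A_g = 8.375×0.3125 = 2.6172 in². φR_n = 0.90 × 50 × 2.6172 = 117.8 kips.
Governing: min(140.8, 201.2, 117.8) = 117.8 kips → gross-section yield.

117.8 kips (gross-section yield governs)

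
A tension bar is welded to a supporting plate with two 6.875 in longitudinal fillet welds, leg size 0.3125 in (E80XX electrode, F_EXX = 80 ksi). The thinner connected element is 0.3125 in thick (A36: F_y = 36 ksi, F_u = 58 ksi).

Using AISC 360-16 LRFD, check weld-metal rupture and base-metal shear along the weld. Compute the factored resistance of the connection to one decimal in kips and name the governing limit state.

Weld metal: throat = 0.707×0.3125 = 0.22094 in, L = 2×6.875 = 13.75 in. φR_n = 0.75 × 0.6 × 80 × 0.22094 × 13.75 = 109.4 kips.
Base metal shear (0.3125 in plate): yield φR_n = 1.0×0.6×36×0.3125×13.75 = 92.8 kips; rupture φR_n = 0.75×0.6×58×0.3125×13.75 = 112.1 kips; take 92.8 kips (yield).
Governing: min(109.4, 92.8) = 92.8 kips → base-metal shear.

92.8 kips (base-metal shear governs)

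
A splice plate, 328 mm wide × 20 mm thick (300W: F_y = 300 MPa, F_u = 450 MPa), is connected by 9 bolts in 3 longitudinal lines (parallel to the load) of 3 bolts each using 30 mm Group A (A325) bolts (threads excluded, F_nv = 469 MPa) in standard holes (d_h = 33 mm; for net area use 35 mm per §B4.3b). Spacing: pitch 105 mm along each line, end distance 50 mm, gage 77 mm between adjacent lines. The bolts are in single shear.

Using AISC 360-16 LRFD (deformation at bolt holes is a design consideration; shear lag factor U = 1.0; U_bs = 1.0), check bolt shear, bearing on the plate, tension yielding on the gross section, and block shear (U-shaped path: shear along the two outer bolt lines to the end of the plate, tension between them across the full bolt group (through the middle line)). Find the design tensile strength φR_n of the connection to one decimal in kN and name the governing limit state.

Bolt shear: A_b = π(30)²/4 = 706.86 mm². φR_n = 0.75 × 469 × 706.86 × 9 × 1 = 2237.7 kN.
Bearing (20 mm plate, F_u = 450 MPa): end bolts L_c = 50 − 33/2 = 33.5, R_n = min(1.2×33.5×20×450, 2.4×30×20×450) = 361.8 kN/bolt; interior L_c = 105 − 33 = 72, R_n = 648 kN/bolt. φR_n = 0.75 × (3×361.8 + 6×648) = 3730.1 kN.
Tension yield (gross): A_g = 328×20 = 6560 mm². φR_n = 0.90 × 300 × 6560 = 1771.2 kN.
Block shear: shear path 2×[50+2×105] = 2×260 mm, A_gv = 10400, A_nv = 2×(260 − 2.5×35)×20 = 6900 mm²; tension across gage: (154 − 2×35)×20 = 1680 mm². R_n = min(0.6×450×6900, 0.6×300×10400) + 1.0×450×1680 = min(1863, 1872) + 756 = 2619 kN. φR_n = 0.75 × 2619 = 1964.3 kN.
Governing: min(2237.7, 3730.1, 1771.2, 1964.3) = 1771.2 kN → gross-section yield.

1771.2 kN (gross-section yield governs)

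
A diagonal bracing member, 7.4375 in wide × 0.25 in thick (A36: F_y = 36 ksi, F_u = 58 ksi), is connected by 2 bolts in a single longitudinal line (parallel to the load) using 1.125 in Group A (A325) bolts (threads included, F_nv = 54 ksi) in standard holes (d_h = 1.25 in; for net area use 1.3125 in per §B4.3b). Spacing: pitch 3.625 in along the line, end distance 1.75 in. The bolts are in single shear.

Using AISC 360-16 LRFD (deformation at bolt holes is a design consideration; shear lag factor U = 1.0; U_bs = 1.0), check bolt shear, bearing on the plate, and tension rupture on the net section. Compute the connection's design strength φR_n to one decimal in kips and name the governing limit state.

Bolt shear: A_b = π(1.125)²/4 = 0.99402 in². φR_n = 0.75 × 54 × 0.99402 × 2 × 1 = 80.5 kips.
Bearing (0.25 in plate, F_u = 58 ksi): end bolts L_c = 1.75 − 1.25/2 = 1.125, R_n = min(1.2×1.125×0.25×58, 2.4×1.125×0.25×58) = 19.575 kips/bolt; interior L_c = 3.625 − 1.25 = 2.375, R_n = 39.15 kips/bolt. φR_n = 0.75 × (1×19.575 + 1×39.15) = 44.0 kips.
Tension rupture (net): A_n = (7.4375 − 1×1.3125)×0.25 = 1.5313 in² (U = 1.0, A_e = A_n). φR_n = 0.75 × 58 × 1.5313 = 66.6 kips.
Governing: min(80.5, 44.0, 66.6) = 44.0 kips → bearing.

44.0 kips (bearing governs)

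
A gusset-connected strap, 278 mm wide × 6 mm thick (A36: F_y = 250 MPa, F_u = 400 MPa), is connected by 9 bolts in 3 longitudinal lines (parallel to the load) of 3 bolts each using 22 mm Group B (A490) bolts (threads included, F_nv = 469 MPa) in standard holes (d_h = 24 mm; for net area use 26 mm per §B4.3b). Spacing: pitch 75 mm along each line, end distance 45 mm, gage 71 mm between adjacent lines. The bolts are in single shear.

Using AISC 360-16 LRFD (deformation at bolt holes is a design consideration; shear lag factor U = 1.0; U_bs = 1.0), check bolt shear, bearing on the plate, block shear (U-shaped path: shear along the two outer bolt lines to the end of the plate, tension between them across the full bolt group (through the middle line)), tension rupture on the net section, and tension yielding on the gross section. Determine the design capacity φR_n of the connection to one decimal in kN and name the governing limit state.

Bolt shear: A_b = π(22)²/4 = 380.13 mm². φR_n = 0.75 × 469 × 380.13 × 9 × 1 = 1203.4 kN.
Bearing (6 mm plate, F_u = 400 MPa): end bolts L_c = 45 − 24/2 = 33, R_n = min(1.2×33×6×400, 2.4×22×6×400) = 95.04 kN/bolt; interior L_c = 75 − 24 = 51, R_n = 126.72 kN/bolt. φR_n = 0.75 × (3×95.04 + 6×126.72) = 784.1 kN.
Block shear: shear path 2×[45+2×75] = 2×195 mm, A_gv = 2340, A_nv = 2×(195 − 2.5×26)×6 = 1560 mm²; tension across gage: (142 − 2×26)×6 = 540 mm². R_n = min(0.6×400×1560, 0.6×250×2340) + 1.0×400×540 = min(374.4, 351) + 216 = 567 kN. φR_n = 0.75 × 567 = 425.3 kN.
Tension rupture (net): A_n = (278 − 3×26)×6 = 1200 mm² (U = 1.0, A_e = A_n). φR_n = 0.75 × 400 × 1200 = 360.0 kN.
Tension yield (gross): A_g = 278×6 = 1668 mm². φR_n = 0.90 × 250 × 1668 = 375.3 kN.
Governing: min(1203.4, 784.1, 425.3, 360.0, 375.3) = 360.0 kN → net-section rupture.

360.0 kN (net-section rupture governs)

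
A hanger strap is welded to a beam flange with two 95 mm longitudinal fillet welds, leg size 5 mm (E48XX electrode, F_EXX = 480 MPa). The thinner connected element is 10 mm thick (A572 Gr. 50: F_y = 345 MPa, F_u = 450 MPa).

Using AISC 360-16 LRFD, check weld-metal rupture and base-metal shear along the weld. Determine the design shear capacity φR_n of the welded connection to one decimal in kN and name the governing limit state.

145.1 kN (weld metal governs)

Weld metal: throat = 0.707×5 = 3.535 mm, L = 2×95 = 190 mm. φR_n = 0.75 × 0.6 × 480 × 3.535 × 190 = 145.1 kN.
Base metal shear (10 mm plate): yield φR_n = 1.0×0.6×345×10×190 = 393.3 kN; rupture φR_n = 0.75×0.6×450×10×190 = 384.8 kN; take 384.8 kN (rupture).
Governing: min(145.1, 384.8) = 145.1 kN → weld metal.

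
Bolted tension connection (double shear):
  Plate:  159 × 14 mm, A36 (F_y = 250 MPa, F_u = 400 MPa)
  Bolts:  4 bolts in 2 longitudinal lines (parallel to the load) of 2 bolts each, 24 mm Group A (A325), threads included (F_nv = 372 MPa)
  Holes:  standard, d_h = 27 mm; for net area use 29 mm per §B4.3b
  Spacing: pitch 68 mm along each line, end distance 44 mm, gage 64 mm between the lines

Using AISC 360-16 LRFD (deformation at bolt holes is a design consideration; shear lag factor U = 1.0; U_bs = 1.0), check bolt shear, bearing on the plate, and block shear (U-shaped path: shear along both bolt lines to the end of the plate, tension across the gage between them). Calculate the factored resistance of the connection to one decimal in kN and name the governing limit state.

Bolt shear: A_b = π(24)²/4 = 452.39 mm². φR_n = 0.75 × 372 × 452.39 × 4 × 2 = 1009.7 kN.
Bearing (14 mm plate, F_u = 400 MPa): end bolts L_c = 44 − 27/2 = 30.5, R_n = min(1.2×30.5×14×400, 2.4×24×14×400) = 204.96 kN/bolt; interior L_c = 68 − 27 = 41, R_n = 275.52 kN/bolt. φR_n = 0.75 × (2×204.96 + 2×275.52) = 720.7 kN.
Block shear: shear path 2×[44+1×68] = 2×112 mm, A_gv = 3136, A_nv = 2×(112 − 1.5×29)×14 = 1918 mm²; tension across gage: (64 − 1×29)×14 = 490 mm². R_n = min(0.6×400×1918, 0.6×250×3136) + 1.0×400×490 = min(460.32, 470.4) + 196 = 656.32 kN. φR_n = 0.75 × 656.32 = 492.2 kN.
Governing: min(1009.7, 720.7, 492.2) = 492.2 kN → block shear.

492.2 kN (block shear governs)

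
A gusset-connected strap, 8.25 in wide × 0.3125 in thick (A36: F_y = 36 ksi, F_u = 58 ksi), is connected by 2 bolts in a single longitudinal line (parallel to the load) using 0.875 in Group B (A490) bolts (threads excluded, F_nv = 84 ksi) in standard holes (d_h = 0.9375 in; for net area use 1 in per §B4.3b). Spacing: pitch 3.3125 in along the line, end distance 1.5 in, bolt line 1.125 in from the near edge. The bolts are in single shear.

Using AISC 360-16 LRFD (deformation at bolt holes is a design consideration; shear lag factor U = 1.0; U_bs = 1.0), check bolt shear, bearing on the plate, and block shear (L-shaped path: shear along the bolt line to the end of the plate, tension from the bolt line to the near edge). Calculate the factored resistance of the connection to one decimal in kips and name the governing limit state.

Bolt shear: A_b = π(0.875)²/4 = 0.60132 in². φR_n = 0.75 × 84 × 0.60132 × 2 × 1 = 75.8 kips.
Bearing (0.3125 in plate, F_u = 58 ksi): end bolts L_c = 1.5 − 0.9375/2 = 1.03125, R_n = min(1.2×1.03125×0.3125×58, 2.4×0.875×0.3125×58) = 22.43 kips/bolt; interior L_c = 3.3125 − 0.9375 = 2.375, R_n = 38.063 kips/bolt. φR_n = 0.75 × (1×22.43 + 1×38.063) = 45.4 kips.
Block shear: shear path 1×[1.5+1×3.3125] = 1×4.8125 in, A_gv = 1.5039, A_nv = 1×(4.8125 − 1.5×1)×0.3125 = 1.0352 in²; tension to near edge: (1.125 − 0.5×1)×0.3125 = 0.19531 in². R_n = min(0.6×58×1.0352, 0.6×36×1.5039) + 1.0×58×0.19531 = min(36.025, 32.484) + 11.328 = 43.812 kips. φR_n = 0.75 × 43.812 = 32.9 kips.
Governing: min(75.8, 45.4, 32.9) = 32.9 kips → block shear.

32.9 kips (block shear governs)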